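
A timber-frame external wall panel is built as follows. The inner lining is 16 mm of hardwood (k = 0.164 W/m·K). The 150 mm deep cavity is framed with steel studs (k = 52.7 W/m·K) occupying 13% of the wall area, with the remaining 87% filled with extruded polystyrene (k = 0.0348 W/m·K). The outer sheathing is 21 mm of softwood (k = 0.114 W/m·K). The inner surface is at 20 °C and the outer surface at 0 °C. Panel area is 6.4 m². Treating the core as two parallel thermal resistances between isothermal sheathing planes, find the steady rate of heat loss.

Q ≈ 422 W

Sheathing layers in series; stud and cavity paths in parallel between them.
R_inner = 0.016/(0.164×6.4) = 0.01524 K/W
R_stud  = 0.15/(52.7×0.13×6.4) = 0.003421 K/W
R_cav   = 0.15/(0.0348×0.87×6.4) = 0.7741 K/W
1/R_core = 1/R_stud + 1/R_cav → R_core = 0.003406 K/W
R_outer = 0.021/(0.114×6.4) = 0.02878 K/W
R_total = 0.04743 K/W
Q = ΔT/R_total = 20/0.04743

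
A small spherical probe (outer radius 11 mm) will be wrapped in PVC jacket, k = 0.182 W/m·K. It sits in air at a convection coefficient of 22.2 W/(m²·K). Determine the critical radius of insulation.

r_cr ≈ 16.4 mm

For a sphere r_cr = 2k/h = 2×0.182/22.2
r_cr = 16.4 mm; since the bare radius (11 mm) is below r_cr, adding a thin layer of insulation will *increase* heat loss.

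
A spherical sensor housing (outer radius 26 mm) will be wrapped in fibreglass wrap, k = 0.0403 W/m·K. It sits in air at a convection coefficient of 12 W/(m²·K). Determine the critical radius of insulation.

r_cr ≈ 6.72 mm

For a sphere r_cr = 2k/h = 2×0.0403/12
r_cr = 6.72 mm; since the bare radius (26 mm) is above r_cr, any added insulation will reduce heat loss.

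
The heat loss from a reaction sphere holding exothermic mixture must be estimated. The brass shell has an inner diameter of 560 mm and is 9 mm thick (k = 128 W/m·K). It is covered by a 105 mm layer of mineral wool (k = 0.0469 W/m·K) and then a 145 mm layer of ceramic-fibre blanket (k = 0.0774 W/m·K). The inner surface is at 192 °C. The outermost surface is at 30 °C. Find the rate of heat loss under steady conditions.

Radial (spherical) resistances in series:
R_brass shell = (1/0.28 − 1/0.289)/(4π×128) = 6.915×10^-5 K/W
R_mineral wool = (1/0.289 − 1/0.394)/(4π×0.0469) = 1.565 K/W
R_ceramic-fibre blanket = (1/0.394 − 1/0.539)/(4π×0.0774) = 0.702 K/W
R_total = 2.267 K/W
Q = ΔT/R_total = 162/2.267

Q ≈ 71.5 W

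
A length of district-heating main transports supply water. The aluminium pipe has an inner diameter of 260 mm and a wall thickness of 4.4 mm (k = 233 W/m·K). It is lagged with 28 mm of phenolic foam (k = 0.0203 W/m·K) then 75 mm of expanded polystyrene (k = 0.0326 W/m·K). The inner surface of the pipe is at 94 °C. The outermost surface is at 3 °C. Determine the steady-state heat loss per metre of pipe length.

q′ ≈ 27.3 W/m

Per-layer cylindrical resistances, series-summed:
R_aluminium pipe wall = ln(134.4/130)/(2π×233×1) = 2.274×10^-5 K/W
R_phenolic foam = ln(162.4/134.4)/(2π×0.0203×1) = 1.484 K/W
R_expanded polystyrene = ln(237.4/162.4)/(2π×0.0326×1) = 1.854 K/W
R_total = 3.337 K/W
Q = ΔT/R_total = 91/3.337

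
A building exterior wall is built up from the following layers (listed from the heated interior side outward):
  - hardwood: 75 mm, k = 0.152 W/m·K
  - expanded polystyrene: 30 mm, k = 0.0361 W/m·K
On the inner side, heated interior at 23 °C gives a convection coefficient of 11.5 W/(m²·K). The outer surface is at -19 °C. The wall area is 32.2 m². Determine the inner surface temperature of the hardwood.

Model the wall as resistances in series:
R_inner film = 1/(h_i·A) = 1/(11.5×32.2) = 0.002701 K/W
R_hardwood = L/(kA) = 0.075/(0.152×32.2) = 0.01532 K/W
R_expanded polystyrene = L/(kA) = 0.03/(0.0361×32.2) = 0.02581 K/W
R_total = 0.04383 K/W;  Q = ΔT/R_total = 42/0.04383 = 958.2 W
T_interface = T_inner − Q·ΣR(inner→interface) = 23 − 958×0.002701

T ≈ 20.4 °C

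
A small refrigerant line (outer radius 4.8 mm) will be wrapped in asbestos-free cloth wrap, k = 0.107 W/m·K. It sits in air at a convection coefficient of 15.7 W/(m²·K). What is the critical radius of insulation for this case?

r_cr ≈ 6.82 mm

For a cylinder r_cr = k/h = 0.107/15.7
r_cr = 6.82 mm; since the bare radius (4.8 mm) is below r_cr, adding a thin layer of insulation will *increase* heat loss.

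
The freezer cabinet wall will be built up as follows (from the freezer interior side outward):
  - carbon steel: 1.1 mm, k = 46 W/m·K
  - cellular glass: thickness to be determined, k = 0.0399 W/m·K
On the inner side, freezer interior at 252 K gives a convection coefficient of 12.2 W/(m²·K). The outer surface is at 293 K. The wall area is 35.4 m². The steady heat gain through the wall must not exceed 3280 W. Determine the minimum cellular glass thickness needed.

Series thermal resistances:
R_inner film = 1/(h_i·A) = 1/(12.2×35.4) = 0.002315 K/W
R_carbon steel = L/(kA) = 0.0011/(46×35.4) = 6.755×10^-7 K/W
Sum of the known resistances R_other = 0.002316 K/W
Required total resistance R_tot = ΔT/Q_allow = 41/3280 = 0.0125 K/W
R_cellular glass = R_tot − R_other = 0.01018 K/W
L = R·k·A = 0.01018×0.0399×35.4

L ≈ 14.4 mm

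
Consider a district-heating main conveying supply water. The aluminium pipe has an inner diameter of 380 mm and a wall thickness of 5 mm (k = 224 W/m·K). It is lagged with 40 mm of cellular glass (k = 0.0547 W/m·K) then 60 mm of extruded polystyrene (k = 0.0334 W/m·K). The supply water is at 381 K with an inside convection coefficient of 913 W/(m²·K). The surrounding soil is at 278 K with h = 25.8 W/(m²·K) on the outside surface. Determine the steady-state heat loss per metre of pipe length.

q′ ≈ 62.5 W/m

Treating each annulus and film as a series resistance:
R_inner film = 1/(h_i·2πr₁L) = 1/(913×2π×0.19×1) = 9.175×10^-4 K/W
R_aluminium pipe wall = ln(195/190)/(2π×224×1) = 1.846×10^-5 K/W
R_cellular glass = ln(235/195)/(2π×0.0547×1) = 0.5429 K/W
R_extruded polystyrene = ln(295/235)/(2π×0.0334×1) = 1.084 K/W
R_outer film = 1/(h_o·2πr_oL) = 1/(25.8×2π×0.295×1) = 0.02091 K/W
R_total = 1.648 K/W
Q = ΔT/R_total = 103/1.648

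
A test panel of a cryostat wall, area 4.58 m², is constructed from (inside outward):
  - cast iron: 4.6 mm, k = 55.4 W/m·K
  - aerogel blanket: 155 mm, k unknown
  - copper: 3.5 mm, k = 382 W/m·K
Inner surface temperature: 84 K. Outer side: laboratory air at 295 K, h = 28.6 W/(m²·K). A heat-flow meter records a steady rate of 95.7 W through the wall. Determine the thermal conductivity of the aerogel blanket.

k ≈ 0.0154 W/(m·K)

Model the wall as resistances in series:
R_cast iron = L/(kA) = 0.0046/(55.4×4.58) = 1.813×10^-5 K/W
R_copper = L/(kA) = 0.0035/(382×4.58) = 2.001×10^-6 K/W
R_outer film = 1/(h_o·A) = 1/(28.6×4.58) = 0.007634 K/W
Sum of known resistances R_other = 0.007654 K/W
Total R = ΔT/Q = 211/95.7 = 2.205 K/W
R_aerogel blanket = R_total − R_other = 2.197 K/W
k = L/(R·A) = 0.155/(2.197×4.58)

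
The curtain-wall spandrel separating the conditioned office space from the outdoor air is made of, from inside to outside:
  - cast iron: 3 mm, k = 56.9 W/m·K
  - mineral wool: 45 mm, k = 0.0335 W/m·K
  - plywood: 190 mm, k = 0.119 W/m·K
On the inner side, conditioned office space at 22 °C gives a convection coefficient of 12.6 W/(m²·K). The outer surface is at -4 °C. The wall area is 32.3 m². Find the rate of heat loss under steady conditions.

Q ≈ 278 W

Thermal resistances in series:
R_inner film = 1/(h_i·A) = 1/(12.6×32.3) = 0.002457 K/W
R_cast iron = L/(kA) = 0.003/(56.9×32.3) = 1.632×10^-6 K/W
R_mineral wool = L/(kA) = 0.045/(0.0335×32.3) = 0.04159 K/W
R_plywood = L/(kA) = 0.19/(0.119×32.3) = 0.04943 K/W
R_total = 0.09348 K/W
Q = ΔT / R_total = 26 / 0.09348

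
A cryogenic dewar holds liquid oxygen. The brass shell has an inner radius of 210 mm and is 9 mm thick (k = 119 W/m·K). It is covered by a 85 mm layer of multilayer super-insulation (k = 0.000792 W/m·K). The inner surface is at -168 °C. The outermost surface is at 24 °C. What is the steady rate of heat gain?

Spherical conduction: R = (1/r_in − 1/r_out)/(4πk) per layer; series-sum.
R_brass shell = (1/0.21 − 1/0.219)/(4π×119) = 1.309×10^-4 K/W
R_multilayer super-insulation = (1/0.219 − 1/0.304)/(4π×0.000792) = 128.3 K/W
R_total = 128.3 K/W
Q = ΔT/R_total = 192/128.3

Q ≈ 1.5 W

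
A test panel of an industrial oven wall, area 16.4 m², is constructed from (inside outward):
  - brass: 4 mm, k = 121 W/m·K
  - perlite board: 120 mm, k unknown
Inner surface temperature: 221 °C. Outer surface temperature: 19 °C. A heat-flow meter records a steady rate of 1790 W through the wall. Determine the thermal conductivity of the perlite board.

Treating each layer as a thermal resistance in series:
R_brass = L/(kA) = 0.004/(121×16.4) = 2.016×10^-6 K/W
Sum of known resistances R_other = 2.016×10^-6 K/W
Total R = ΔT/Q = 202/1790 = 0.1128 K/W
R_perlite board = R_total − R_other = 0.1128 K/W
k = L/(R·A) = 0.12/(0.1128×16.4)

k ≈ 0.0648 W/(m·K)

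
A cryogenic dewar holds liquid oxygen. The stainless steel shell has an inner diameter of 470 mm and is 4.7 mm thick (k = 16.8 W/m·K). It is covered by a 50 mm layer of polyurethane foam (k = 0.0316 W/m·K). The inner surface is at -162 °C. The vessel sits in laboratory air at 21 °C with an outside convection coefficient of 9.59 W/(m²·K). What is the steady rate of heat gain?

Q ≈ 95.7 W

For a spherical shell R = (1/r₁ − 1/r₂)/(4πk); film R = 1/(h·4πr²). In series:
R_stainless steel shell = (1/0.235 − 1/0.2397)/(4π×16.8) = 3.952×10^-4 K/W
R_polyurethane foam = (1/0.2397 − 1/0.2897)/(4π×0.0316) = 1.813 K/W
R_outer film = 1/(h·4πr_o²) = 1/(9.59×4π×0.2897²) = 0.09887 K/W
R_total = 1.913 K/W
Q = ΔT/R_total = 183/1.913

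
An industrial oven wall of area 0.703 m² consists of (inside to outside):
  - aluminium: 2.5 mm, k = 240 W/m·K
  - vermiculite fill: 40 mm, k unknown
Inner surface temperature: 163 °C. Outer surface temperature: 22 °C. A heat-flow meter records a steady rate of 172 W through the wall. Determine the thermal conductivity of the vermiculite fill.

Series thermal resistances:
R_aluminium = L/(kA) = 0.0025/(240×0.703) = 1.482×10^-5 K/W
Sum of known resistances R_other = 1.482×10^-5 K/W
Total R = ΔT/Q = 141/172 = 0.8198 K/W
R_vermiculite fill = R_total − R_other = 0.8198 K/W
k = L/(R·A) = 0.04/(0.8198×0.703)

k ≈ 0.0694 W/(m·K)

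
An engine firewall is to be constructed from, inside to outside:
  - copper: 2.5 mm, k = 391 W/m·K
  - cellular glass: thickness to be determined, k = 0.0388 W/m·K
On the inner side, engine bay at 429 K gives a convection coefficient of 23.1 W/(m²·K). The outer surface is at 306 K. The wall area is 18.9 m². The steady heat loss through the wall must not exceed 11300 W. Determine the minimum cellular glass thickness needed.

L ≈ 6.3 mm

Model the wall as resistances in series:
R_inner film = 1/(h_i·A) = 1/(23.1×18.9) = 0.00229 K/W
R_copper = L/(kA) = 0.0025/(391×18.9) = 3.383×10^-7 K/W
Sum of the known resistances R_other = 0.002291 K/W
Required total resistance R_tot = ΔT/Q_allow = 123/11300 = 0.01088 K/W
R_cellular glass = R_tot − R_other = 0.008594 K/W
L = R·k·A = 0.008594×0.0388×18.9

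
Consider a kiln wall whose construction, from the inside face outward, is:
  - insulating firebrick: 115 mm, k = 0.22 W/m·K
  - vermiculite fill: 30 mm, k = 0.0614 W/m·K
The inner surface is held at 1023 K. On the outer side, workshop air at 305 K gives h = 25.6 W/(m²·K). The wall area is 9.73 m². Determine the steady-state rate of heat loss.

Q ≈ 6650 W

Model the wall as resistances in series:
R_insulating firebrick = L/(kA) = 0.115/(0.22×9.73) = 0.05372 K/W
R_vermiculite fill = L/(kA) = 0.03/(0.0614×9.73) = 0.05022 K/W
R_outer film = 1/(h_o·A) = 1/(25.6×9.73) = 0.004015 K/W
R_total = 0.108 K/W
Q = ΔT / R_total = 718 / 0.108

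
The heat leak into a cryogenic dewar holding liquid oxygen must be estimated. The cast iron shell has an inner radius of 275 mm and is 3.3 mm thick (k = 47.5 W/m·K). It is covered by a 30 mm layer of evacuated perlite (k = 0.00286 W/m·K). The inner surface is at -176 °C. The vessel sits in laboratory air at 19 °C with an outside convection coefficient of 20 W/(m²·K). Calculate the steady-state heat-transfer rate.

Q ≈ 20 W

Spherical conduction: R = (1/r_in − 1/r_out)/(4πk) per layer; series-sum.
R_cast iron shell = (1/0.275 − 1/0.2783)/(4π×47.5) = 7.224×10^-5 K/W
R_evacuated perlite = (1/0.2783 − 1/0.3083)/(4π×0.00286) = 9.729 K/W
R_outer film = 1/(h·4πr_o²) = 1/(20×4π×0.3083²) = 0.04186 K/W
R_total = 9.771 K/W
Q = ΔT/R_total = 195/9.771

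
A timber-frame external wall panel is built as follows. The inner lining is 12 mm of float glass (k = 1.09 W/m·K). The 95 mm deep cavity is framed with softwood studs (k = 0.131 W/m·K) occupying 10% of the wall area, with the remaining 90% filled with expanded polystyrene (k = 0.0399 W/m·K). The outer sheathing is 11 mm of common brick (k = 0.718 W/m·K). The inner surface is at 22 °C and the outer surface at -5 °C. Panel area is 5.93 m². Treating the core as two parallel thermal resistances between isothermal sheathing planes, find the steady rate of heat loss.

Sheathing layers in series; stud and cavity paths in parallel between them.
R_inner = 0.012/(1.09×5.93) = 0.001857 K/W
R_stud  = 0.095/(0.131×0.1×5.93) = 1.223 K/W
R_cav   = 0.095/(0.0399×0.9×5.93) = 0.4461 K/W
1/R_core = 1/R_stud + 1/R_cav → R_core = 0.3269 K/W
R_outer = 0.011/(0.718×5.93) = 0.002584 K/W
R_total = 0.3313 K/W
Q = ΔT/R_total = 27/0.3313

Q ≈ 81.5 W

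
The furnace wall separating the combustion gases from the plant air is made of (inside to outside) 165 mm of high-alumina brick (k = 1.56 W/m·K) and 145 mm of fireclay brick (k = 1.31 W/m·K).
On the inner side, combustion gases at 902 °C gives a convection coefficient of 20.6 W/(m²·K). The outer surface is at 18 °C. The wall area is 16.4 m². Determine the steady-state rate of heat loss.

Model the wall as resistances in series:
R_inner film = 1/(h_i·A) = 1/(20.6×16.4) = 0.00296 K/W
R_high-alumina brick = L/(kA) = 0.165/(1.56×16.4) = 0.006449 K/W
R_fireclay brick = L/(kA) = 0.145/(1.31×16.4) = 0.006749 K/W
R_total = 0.01616 K/W
Q = ΔT / R_total = 884 / 0.01616

Q ≈ 54700 W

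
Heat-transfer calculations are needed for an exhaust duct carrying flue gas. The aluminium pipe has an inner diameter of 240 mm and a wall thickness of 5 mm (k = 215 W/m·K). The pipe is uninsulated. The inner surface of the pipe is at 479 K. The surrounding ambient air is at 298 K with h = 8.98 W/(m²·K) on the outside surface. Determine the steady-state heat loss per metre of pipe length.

q′ ≈ 1280 W/m

For a radial system each layer contributes R = ln(r_out/r_in)/(2πkL); films add R = 1/(hA).
R_aluminium pipe wall = ln(125/120)/(2π×215×1) = 3.022×10^-5 K/W
R_outer film = 1/(h_o·2πr_oL) = 1/(8.98×2π×0.125×1) = 0.1418 K/W
R_total = 0.1418 K/W
Q = ΔT/R_total = 181/0.1418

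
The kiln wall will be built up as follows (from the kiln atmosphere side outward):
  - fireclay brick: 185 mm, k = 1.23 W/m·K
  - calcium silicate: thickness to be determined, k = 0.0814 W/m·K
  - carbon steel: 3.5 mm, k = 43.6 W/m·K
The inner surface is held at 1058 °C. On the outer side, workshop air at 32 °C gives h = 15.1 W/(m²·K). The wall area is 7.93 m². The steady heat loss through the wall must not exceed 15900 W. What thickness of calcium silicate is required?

Using the resistance-network approach (series):
R_fireclay brick = L/(kA) = 0.185/(1.23×7.93) = 0.01897 K/W
R_carbon steel = L/(kA) = 0.0035/(43.6×7.93) = 1.012×10^-5 K/W
R_outer film = 1/(h_o·A) = 1/(15.1×7.93) = 0.008351 K/W
Sum of the known resistances R_other = 0.02733 K/W
Required total resistance R_tot = ΔT/Q_allow = 1026/15900 = 0.06453 K/W
R_calcium silicate = R_tot − R_other = 0.0372 K/W
L = R·k·A = 0.0372×0.0814×7.93

L ≈ 24 mm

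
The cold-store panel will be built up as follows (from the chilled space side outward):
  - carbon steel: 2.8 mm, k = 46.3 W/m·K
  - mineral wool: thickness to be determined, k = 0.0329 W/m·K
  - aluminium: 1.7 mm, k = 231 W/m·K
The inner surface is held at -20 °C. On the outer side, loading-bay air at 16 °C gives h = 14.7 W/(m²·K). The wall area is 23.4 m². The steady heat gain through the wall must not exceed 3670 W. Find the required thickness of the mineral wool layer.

Model the wall as resistances in series:
R_carbon steel = L/(kA) = 0.0028/(46.3×23.4) = 2.584×10^-6 K/W
R_aluminium = L/(kA) = 0.0017/(231×23.4) = 3.145×10^-7 K/W
R_outer film = 1/(h_o·A) = 1/(14.7×23.4) = 0.002907 K/W
Sum of the known resistances R_other = 0.00291 K/W
Required total resistance R_tot = ΔT/Q_allow = 36/3670 = 0.009809 K/W
R_mineral wool = R_tot − R_other = 0.006899 K/W
L = R·k·A = 0.006899×0.0329×23.4

L ≈ 5.31 mm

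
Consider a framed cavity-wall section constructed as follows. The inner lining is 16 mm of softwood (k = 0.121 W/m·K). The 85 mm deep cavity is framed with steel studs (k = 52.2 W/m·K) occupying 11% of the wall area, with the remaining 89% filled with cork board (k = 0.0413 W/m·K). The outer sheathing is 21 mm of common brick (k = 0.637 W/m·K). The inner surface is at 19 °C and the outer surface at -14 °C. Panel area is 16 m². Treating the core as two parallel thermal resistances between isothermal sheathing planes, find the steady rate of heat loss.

Q ≈ 2930 W

Sheathing layers in series; stud and cavity paths in parallel between them.
R_inner = 0.016/(0.121×16) = 0.008264 K/W
R_stud  = 0.085/(52.2×0.11×16) = 9.252×10^-4 K/W
R_cav   = 0.085/(0.0413×0.89×16) = 0.1445 K/W
1/R_core = 1/R_stud + 1/R_cav → R_core = 9.193×10^-4 K/W
R_outer = 0.021/(0.637×16) = 0.00206 K/W
R_total = 0.01124 K/W
Q = ΔT/R_total = 33/0.01124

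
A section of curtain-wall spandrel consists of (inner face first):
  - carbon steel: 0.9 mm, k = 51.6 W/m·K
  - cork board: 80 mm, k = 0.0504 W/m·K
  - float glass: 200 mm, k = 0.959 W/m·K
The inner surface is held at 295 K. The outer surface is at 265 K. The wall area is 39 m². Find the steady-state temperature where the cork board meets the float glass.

T ≈ 268 K

Treating each layer as a thermal resistance in series:
R_carbon steel = L/(kA) = 0.0009/(51.6×39) = 4.472×10^-7 K/W
R_cork board = L/(kA) = 0.08/(0.0504×39) = 0.0407 K/W
R_float glass = L/(kA) = 0.2/(0.959×39) = 0.005347 K/W
R_total = 0.04605 K/W;  Q = ΔT/R_total = 30/0.04605 = 651.5 W
T_interface = T_inner − Q·ΣR(inner→interface) = 295 − 651×0.0407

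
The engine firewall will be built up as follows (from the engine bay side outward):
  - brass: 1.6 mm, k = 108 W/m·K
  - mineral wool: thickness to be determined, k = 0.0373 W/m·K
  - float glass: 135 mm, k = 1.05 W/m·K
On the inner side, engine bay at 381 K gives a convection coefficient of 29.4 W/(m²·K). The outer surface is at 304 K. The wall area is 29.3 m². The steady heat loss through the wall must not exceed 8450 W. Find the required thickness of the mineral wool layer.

Using the resistance-network approach (series):
R_inner film = 1/(h_i·A) = 1/(29.4×29.3) = 0.001161 K/W
R_brass = L/(kA) = 0.0016/(108×29.3) = 5.056×10^-7 K/W
R_float glass = L/(kA) = 0.135/(1.05×29.3) = 0.004388 K/W
Sum of the known resistances R_other = 0.005549 K/W
Required total resistance R_tot = ΔT/Q_allow = 77/8450 = 0.009112 K/W
R_mineral wool = R_tot − R_other = 0.003563 K/W
L = R·k·A = 0.003563×0.0373×29.3

L ≈ 3.89 mm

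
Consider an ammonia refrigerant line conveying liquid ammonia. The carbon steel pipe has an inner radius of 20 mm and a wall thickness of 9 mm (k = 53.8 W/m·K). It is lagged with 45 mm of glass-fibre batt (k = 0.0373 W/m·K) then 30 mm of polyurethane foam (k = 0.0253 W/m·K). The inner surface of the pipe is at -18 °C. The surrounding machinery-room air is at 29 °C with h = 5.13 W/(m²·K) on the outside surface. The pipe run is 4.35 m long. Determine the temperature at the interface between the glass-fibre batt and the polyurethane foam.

T ≈ 11.2 °C

Per-layer cylindrical resistances, series-summed:
R_carbon steel pipe wall = ln(29/20)/(2π×53.8×4.35) = 2.527×10^-4 K/W
R_glass-fibre batt = ln(74/29)/(2π×0.0373×4.35) = 0.9189 K/W
R_polyurethane foam = ln(104/74)/(2π×0.0253×4.35) = 0.4922 K/W
R_outer film = 1/(h_o·2πr_oL) = 1/(5.13×2π×0.104×4.35) = 0.06858 K/W
R_total = 1.48 K/W
Q = ΔT/R_total = 47/1.48
Q = 31.8 W
T_interface = T_inner + Q·ΣR(inner→interface) = -18 + 31.8×0.9191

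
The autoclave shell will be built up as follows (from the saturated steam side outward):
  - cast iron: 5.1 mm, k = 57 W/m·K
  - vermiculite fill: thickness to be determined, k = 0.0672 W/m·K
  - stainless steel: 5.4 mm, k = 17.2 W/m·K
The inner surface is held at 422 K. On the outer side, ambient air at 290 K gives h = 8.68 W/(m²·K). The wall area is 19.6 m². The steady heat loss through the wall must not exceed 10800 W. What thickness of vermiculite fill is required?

Model the wall as resistances in series:
R_cast iron = L/(kA) = 0.0051/(57×19.6) = 4.565×10^-6 K/W
R_stainless steel = L/(kA) = 0.0054/(17.2×19.6) = 1.602×10^-5 K/W
R_outer film = 1/(h_o·A) = 1/(8.68×19.6) = 0.005878 K/W
Sum of the known resistances R_other = 0.005899 K/W
Required total resistance R_tot = ΔT/Q_allow = 132/10800 = 0.01222 K/W
R_vermiculite fill = R_tot − R_other = 0.006324 K/W
L = R·k·A = 0.006324×0.0672×19.6

L ≈ 8.33 mm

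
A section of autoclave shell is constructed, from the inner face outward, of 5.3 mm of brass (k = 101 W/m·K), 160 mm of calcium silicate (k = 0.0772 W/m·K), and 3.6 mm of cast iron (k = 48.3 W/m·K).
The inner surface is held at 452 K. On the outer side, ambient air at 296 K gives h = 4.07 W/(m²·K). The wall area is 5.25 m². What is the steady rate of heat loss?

Q ≈ 353 W

Series thermal resistances:
R_brass = L/(kA) = 0.0053/(101×5.25) = 9.995×10^-6 K/W
R_calcium silicate = L/(kA) = 0.16/(0.0772×5.25) = 0.3948 K/W
R_cast iron = L/(kA) = 0.0036/(48.3×5.25) = 1.42×10^-5 K/W
R_outer film = 1/(h_o·A) = 1/(4.07×5.25) = 0.0468 K/W
R_total = 0.4416 K/W
Q = ΔT / R_total = 156 / 0.4416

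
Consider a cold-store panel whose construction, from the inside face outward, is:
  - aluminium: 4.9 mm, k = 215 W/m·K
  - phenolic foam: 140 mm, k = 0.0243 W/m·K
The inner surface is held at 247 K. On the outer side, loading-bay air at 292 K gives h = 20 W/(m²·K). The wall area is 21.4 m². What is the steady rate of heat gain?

Q ≈ 166 W

Using the resistance-network approach (series):
R_aluminium = L/(kA) = 0.0049/(215×21.4) = 1.065×10^-6 K/W
R_phenolic foam = L/(kA) = 0.14/(0.0243×21.4) = 0.2692 K/W
R_outer film = 1/(h_o·A) = 1/(20×21.4) = 0.002336 K/W
R_total = 0.2716 K/W
Q = ΔT / R_total = 45 / 0.2716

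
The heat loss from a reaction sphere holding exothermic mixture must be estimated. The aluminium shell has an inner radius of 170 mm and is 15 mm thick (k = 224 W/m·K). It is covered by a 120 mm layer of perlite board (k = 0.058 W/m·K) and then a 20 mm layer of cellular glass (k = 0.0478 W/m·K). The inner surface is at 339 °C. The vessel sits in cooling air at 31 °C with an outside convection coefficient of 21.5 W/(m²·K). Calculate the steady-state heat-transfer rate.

Radial (spherical) resistances in series:
R_aluminium shell = (1/0.17 − 1/0.185)/(4π×224) = 1.694×10^-4 K/W
R_perlite board = (1/0.185 − 1/0.305)/(4π×0.058) = 2.918 K/W
R_cellular glass = (1/0.305 − 1/0.325)/(4π×0.0478) = 0.3359 K/W
R_outer film = 1/(h·4πr_o²) = 1/(21.5×4π×0.325²) = 0.03504 K/W
R_total = 3.289 K/W
Q = ΔT/R_total = 308/3.289

Q ≈ 93.6 W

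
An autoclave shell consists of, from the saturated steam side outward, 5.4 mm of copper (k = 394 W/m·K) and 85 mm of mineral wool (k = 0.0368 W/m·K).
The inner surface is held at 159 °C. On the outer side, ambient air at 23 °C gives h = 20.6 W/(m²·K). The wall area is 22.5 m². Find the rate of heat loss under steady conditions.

Q ≈ 1300 W

Thermal resistances in series:
R_copper = L/(kA) = 0.0054/(394×22.5) = 6.091×10^-7 K/W
R_mineral wool = L/(kA) = 0.085/(0.0368×22.5) = 0.1027 K/W
R_outer film = 1/(h_o·A) = 1/(20.6×22.5) = 0.002157 K/W
R_total = 0.1048 K/W
Q = ΔT / R_total = 136 / 0.1048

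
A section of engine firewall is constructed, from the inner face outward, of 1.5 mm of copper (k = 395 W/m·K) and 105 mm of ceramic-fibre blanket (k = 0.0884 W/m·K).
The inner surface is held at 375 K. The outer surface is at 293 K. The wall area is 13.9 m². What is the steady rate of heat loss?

Using the resistance-network approach (series):
R_copper = L/(kA) = 0.0015/(395×13.9) = 2.732×10^-7 K/W
R_ceramic-fibre blanket = L/(kA) = 0.105/(0.0884×13.9) = 0.08545 K/W
R_total = 0.08545 K/W
Q = ΔT / R_total = 82 / 0.08545

Q ≈ 960 W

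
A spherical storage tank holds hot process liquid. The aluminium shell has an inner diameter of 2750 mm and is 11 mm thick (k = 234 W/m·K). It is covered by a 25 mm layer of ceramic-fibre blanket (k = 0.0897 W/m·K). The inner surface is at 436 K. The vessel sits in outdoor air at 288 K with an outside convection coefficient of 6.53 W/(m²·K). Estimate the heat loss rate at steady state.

Each spherical layer contributes R = (1/r_i − 1/r_o)/(4πk):
R_aluminium shell = (1/1.375 − 1/1.386)/(4π×234) = 1.963×10^-6 K/W
R_ceramic-fibre blanket = (1/1.386 − 1/1.411)/(4π×0.0897) = 0.01134 K/W
R_outer film = 1/(h·4πr_o²) = 1/(6.53×4π×1.411²) = 0.006121 K/W
R_total = 0.01746 K/W
Q = ΔT/R_total = 148/0.01746

Q ≈ 8470 W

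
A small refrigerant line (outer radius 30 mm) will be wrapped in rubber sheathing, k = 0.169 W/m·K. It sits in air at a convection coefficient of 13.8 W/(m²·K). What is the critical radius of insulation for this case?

r_cr ≈ 12.2 mm

For a cylinder r_cr = k/h = 0.169/13.8
r_cr = 12.2 mm; since the bare radius (30 mm) is above r_cr, any added insulation will reduce heat loss.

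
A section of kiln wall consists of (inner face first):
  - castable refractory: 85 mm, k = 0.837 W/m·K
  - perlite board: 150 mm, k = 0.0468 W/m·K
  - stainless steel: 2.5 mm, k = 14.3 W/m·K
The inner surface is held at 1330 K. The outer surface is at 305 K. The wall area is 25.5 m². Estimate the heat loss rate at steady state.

Q ≈ 7900 W

Treating each layer as a thermal resistance in series:
R_castable refractory = L/(kA) = 0.085/(0.837×25.5) = 0.003982 K/W
R_perlite board = L/(kA) = 0.15/(0.0468×25.5) = 0.1257 K/W
R_stainless steel = L/(kA) = 0.0025/(14.3×25.5) = 6.856×10^-6 K/W
R_total = 0.1297 K/W
Q = ΔT / R_total = 1025 / 0.1297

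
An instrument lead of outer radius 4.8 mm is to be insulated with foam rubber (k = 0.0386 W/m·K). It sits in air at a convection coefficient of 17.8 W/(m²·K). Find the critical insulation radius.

For a cylinder r_cr = k/h = 0.0386/17.8
r_cr = 2.17 mm; since the bare radius (4.8 mm) is above r_cr, any added insulation will reduce heat loss.

r_cr ≈ 2.17 mm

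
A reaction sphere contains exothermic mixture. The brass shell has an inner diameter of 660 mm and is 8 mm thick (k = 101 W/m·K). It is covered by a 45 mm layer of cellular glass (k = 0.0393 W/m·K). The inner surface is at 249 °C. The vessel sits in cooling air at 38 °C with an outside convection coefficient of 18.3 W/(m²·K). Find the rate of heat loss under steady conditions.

Q ≈ 288 W

Each spherical layer contributes R = (1/r_i − 1/r_o)/(4πk):
R_brass shell = (1/0.33 − 1/0.338)/(4π×101) = 5.651×10^-5 K/W
R_cellular glass = (1/0.338 − 1/0.383)/(4π×0.0393) = 0.7039 K/W
R_outer film = 1/(h·4πr_o²) = 1/(18.3×4π×0.383²) = 0.02964 K/W
R_total = 0.7336 K/W
Q = ΔT/R_total = 211/0.7336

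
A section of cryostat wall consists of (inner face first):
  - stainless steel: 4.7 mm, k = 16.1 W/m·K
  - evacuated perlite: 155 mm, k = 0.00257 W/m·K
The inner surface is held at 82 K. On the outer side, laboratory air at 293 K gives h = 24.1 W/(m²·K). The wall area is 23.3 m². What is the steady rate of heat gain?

Q ≈ 81.5 W

Treating each layer as a thermal resistance in series:
R_stainless steel = L/(kA) = 0.0047/(16.1×23.3) = 1.253×10^-5 K/W
R_evacuated perlite = L/(kA) = 0.155/(0.00257×23.3) = 2.588 K/W
R_outer film = 1/(h_o·A) = 1/(24.1×23.3) = 0.001781 K/W
R_total = 2.59 K/W
Q = ΔT / R_total = 211 / 2.59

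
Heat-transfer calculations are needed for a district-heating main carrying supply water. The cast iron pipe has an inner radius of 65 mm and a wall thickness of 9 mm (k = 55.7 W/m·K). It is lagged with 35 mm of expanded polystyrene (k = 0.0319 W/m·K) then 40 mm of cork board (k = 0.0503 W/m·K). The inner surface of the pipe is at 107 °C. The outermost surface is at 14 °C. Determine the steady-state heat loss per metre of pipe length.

q′ ≈ 31.8 W/m

Cylindrical conduction, so R = ln(r₂/r₁)/(2πkL) per layer, in series:
R_cast iron pipe wall = ln(74/65)/(2π×55.7×1) = 3.705×10^-4 K/W
R_expanded polystyrene = ln(109/74)/(2π×0.0319×1) = 1.932 K/W
R_cork board = ln(149/109)/(2π×0.0503×1) = 0.9891 K/W
R_total = 2.922 K/W
Q = ΔT/R_total = 93/2.922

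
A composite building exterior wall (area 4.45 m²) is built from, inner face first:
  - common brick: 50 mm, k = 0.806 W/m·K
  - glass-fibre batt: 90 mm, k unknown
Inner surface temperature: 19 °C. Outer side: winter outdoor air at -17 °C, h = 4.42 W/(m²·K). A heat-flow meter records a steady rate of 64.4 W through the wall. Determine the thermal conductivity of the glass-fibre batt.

k ≈ 0.0409 W/(m·K)

Thermal resistances in series:
R_common brick = L/(kA) = 0.05/(0.806×4.45) = 0.01394 K/W
R_outer film = 1/(h_o·A) = 1/(4.42×4.45) = 0.05084 K/W
Sum of known resistances R_other = 0.06478 K/W
Total R = ΔT/Q = 36/64.4 = 0.559 K/W
R_glass-fibre batt = R_total − R_other = 0.4942 K/W
k = L/(R·A) = 0.09/(0.4942×4.45)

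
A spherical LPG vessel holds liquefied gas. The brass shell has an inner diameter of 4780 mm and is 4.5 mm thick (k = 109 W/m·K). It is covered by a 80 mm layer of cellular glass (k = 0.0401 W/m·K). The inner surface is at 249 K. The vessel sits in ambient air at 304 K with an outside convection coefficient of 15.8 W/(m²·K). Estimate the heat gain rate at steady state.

Each spherical layer contributes R = (1/r_i − 1/r_o)/(4πk):
R_brass shell = (1/2.39 − 1/2.3945)/(4π×109) = 5.741×10^-7 K/W
R_cellular glass = (1/2.3945 − 1/2.4745)/(4π×0.0401) = 0.02679 K/W
R_outer film = 1/(h·4πr_o²) = 1/(15.8×4π×2.4745²) = 8.225×10^-4 K/W
R_total = 0.02762 K/W
Q = ΔT/R_total = 55/0.02762

Q ≈ 1990 W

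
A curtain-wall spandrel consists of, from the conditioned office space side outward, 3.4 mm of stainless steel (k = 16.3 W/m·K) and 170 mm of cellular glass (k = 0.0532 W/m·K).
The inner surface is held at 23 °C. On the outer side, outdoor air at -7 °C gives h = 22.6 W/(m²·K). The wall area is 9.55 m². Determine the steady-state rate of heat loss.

Thermal resistances in series:
R_stainless steel = L/(kA) = 0.0034/(16.3×9.55) = 2.184×10^-5 K/W
R_cellular glass = L/(kA) = 0.17/(0.0532×9.55) = 0.3346 K/W
R_outer film = 1/(h_o·A) = 1/(22.6×9.55) = 0.004633 K/W
R_total = 0.3393 K/W
Q = ΔT / R_total = 30 / 0.3393

Q ≈ 88.4 W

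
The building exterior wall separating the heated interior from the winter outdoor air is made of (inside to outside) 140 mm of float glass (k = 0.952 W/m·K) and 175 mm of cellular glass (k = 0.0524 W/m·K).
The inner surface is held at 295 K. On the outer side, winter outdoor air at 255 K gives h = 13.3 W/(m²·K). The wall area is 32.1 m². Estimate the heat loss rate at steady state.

Q ≈ 360 W

Model the wall as resistances in series:
R_float glass = L/(kA) = 0.14/(0.952×32.1) = 0.004581 K/W
R_cellular glass = L/(kA) = 0.175/(0.0524×32.1) = 0.104 K/W
R_outer film = 1/(h_o·A) = 1/(13.3×32.1) = 0.002342 K/W
R_total = 0.111 K/W
Q = ΔT / R_total = 40 / 0.111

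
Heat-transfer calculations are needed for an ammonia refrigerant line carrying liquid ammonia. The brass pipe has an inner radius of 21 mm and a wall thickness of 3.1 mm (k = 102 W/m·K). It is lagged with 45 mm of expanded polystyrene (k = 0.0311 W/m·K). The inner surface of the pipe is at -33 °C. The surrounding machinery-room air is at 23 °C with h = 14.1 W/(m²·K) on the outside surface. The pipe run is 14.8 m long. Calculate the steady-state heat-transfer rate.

Q ≈ 149 W

For a radial system each layer contributes R = ln(r_out/r_in)/(2πkL); films add R = 1/(hA).
R_brass pipe wall = ln(24.1/21)/(2π×102×14.8) = 1.452×10^-5 K/W
R_expanded polystyrene = ln(69.1/24.1)/(2π×0.0311×14.8) = 0.3642 K/W
R_outer film = 1/(h_o·2πr_oL) = 1/(14.1×2π×0.0691×14.8) = 0.01104 K/W
R_total = 0.3753 K/W
Q = ΔT/R_total = 56/0.3753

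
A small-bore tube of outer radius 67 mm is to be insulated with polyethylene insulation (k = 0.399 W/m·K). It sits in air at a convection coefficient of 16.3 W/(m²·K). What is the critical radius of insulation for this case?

r_cr ≈ 24.5 mm

For a cylinder r_cr = k/h = 0.399/16.3
r_cr = 24.5 mm; since the bare radius (67 mm) is above r_cr, any added insulation will reduce heat loss.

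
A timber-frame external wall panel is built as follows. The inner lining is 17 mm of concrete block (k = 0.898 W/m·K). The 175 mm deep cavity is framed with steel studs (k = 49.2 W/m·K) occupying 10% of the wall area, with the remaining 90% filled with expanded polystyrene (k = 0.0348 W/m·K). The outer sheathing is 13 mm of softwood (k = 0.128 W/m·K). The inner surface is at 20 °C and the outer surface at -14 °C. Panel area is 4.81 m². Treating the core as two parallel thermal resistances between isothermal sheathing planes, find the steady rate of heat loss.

Sheathing layers in series; stud and cavity paths in parallel between them.
R_inner = 0.017/(0.898×4.81) = 0.003936 K/W
R_stud  = 0.175/(49.2×0.1×4.81) = 0.007395 K/W
R_cav   = 0.175/(0.0348×0.9×4.81) = 1.162 K/W
1/R_core = 1/R_stud + 1/R_cav → R_core = 0.007348 K/W
R_outer = 0.013/(0.128×4.81) = 0.02111 K/W
R_total = 0.0324 K/W
Q = ΔT/R_total = 34/0.0324

Q ≈ 1050 W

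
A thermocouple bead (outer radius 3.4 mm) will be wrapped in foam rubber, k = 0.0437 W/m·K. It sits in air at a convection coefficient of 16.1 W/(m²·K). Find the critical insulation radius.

For a sphere r_cr = 2k/h = 2×0.0437/16.1
r_cr = 5.43 mm; since the bare radius (3.4 mm) is below r_cr, adding a thin layer of insulation will *increase* heat loss.

r_cr ≈ 5.43 mm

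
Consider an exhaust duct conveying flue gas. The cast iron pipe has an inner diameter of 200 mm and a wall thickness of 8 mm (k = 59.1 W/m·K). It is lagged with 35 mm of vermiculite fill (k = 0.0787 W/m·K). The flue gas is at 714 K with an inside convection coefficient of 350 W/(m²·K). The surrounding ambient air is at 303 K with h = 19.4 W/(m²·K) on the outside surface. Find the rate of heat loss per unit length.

Cylindrical conduction, so R = ln(r₂/r₁)/(2πkL) per layer, in series:
R_inner film = 1/(h_i·2πr₁L) = 1/(350×2π×0.1×1) = 0.004547 K/W
R_cast iron pipe wall = ln(108/100)/(2π×59.1×1) = 2.073×10^-4 K/W
R_vermiculite fill = ln(143/108)/(2π×0.0787×1) = 0.5677 K/W
R_outer film = 1/(h_o·2πr_oL) = 1/(19.4×2π×0.143×1) = 0.05737 K/W
R_total = 0.6298 K/W
Q = ΔT/R_total = 411/0.6298

q′ ≈ 653 W/m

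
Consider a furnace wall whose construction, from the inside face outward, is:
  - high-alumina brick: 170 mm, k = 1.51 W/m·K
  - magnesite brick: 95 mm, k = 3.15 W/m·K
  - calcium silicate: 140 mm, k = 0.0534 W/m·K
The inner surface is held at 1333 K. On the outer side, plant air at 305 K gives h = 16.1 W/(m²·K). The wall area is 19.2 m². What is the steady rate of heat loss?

Q ≈ 6980 W

Series thermal resistances:
R_high-alumina brick = L/(kA) = 0.17/(1.51×19.2) = 0.005864 K/W
R_magnesite brick = L/(kA) = 0.095/(3.15×19.2) = 0.001571 K/W
R_calcium silicate = L/(kA) = 0.14/(0.0534×19.2) = 0.1365 K/W
R_outer film = 1/(h_o·A) = 1/(16.1×19.2) = 0.003235 K/W
R_total = 0.1472 K/W
Q = ΔT / R_total = 1028 / 0.1472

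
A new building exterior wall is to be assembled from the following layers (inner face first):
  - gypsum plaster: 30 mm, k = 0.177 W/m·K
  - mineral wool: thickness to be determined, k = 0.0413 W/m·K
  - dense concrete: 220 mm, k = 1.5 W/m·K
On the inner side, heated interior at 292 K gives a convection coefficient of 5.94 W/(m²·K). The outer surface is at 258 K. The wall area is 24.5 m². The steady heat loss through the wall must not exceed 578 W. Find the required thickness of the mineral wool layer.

L ≈ 39.5 mm

Thermal resistances in series:
R_inner film = 1/(h_i·A) = 1/(5.94×24.5) = 0.006871 K/W
R_gypsum plaster = L/(kA) = 0.03/(0.177×24.5) = 0.006918 K/W
R_dense concrete = L/(kA) = 0.22/(1.5×24.5) = 0.005986 K/W
Sum of the known resistances R_other = 0.01978 K/W
Required total resistance R_tot = ΔT/Q_allow = 34/578 = 0.05882 K/W
R_mineral wool = R_tot − R_other = 0.03905 K/W
L = R·k·A = 0.03905×0.0413×24.5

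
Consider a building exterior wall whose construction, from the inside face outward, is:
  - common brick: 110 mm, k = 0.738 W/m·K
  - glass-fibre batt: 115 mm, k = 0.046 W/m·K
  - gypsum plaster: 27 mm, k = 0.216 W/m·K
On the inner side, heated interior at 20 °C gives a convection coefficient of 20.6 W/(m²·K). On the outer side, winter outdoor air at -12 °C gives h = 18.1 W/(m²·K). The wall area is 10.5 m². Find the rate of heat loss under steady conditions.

Thermal resistances in series:
R_inner film = 1/(h_i·A) = 1/(20.6×10.5) = 0.004623 K/W
R_common brick = L/(kA) = 0.11/(0.738×10.5) = 0.0142 K/W
R_glass-fibre batt = L/(kA) = 0.115/(0.046×10.5) = 0.2381 K/W
R_gypsum plaster = L/(kA) = 0.027/(0.216×10.5) = 0.0119 K/W
R_outer film = 1/(h_o·A) = 1/(18.1×10.5) = 0.005262 K/W
R_total = 0.2741 K/W
Q = ΔT / R_total = 32 / 0.2741

Q ≈ 117 W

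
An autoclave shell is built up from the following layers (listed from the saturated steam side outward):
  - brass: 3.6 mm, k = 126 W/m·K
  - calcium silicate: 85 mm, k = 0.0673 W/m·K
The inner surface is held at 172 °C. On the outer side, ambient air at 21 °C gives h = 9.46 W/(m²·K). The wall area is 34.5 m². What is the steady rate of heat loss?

Q ≈ 3810 W

Thermal resistances in series:
R_brass = L/(kA) = 0.0036/(126×34.5) = 8.282×10^-7 K/W
R_calcium silicate = L/(kA) = 0.085/(0.0673×34.5) = 0.03661 K/W
R_outer film = 1/(h_o·A) = 1/(9.46×34.5) = 0.003064 K/W
R_total = 0.03967 K/W
Q = ΔT / R_total = 151 / 0.03967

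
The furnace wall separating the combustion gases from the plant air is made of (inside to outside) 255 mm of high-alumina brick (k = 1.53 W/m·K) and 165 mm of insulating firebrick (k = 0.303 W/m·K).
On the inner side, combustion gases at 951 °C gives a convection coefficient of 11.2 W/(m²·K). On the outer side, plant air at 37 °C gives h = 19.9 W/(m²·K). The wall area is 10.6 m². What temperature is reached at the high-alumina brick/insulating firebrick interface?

Thermal resistances in series:
R_inner film = 1/(h_i·A) = 1/(11.2×10.6) = 0.008423 K/W
R_high-alumina brick = L/(kA) = 0.255/(1.53×10.6) = 0.01572 K/W
R_insulating firebrick = L/(kA) = 0.165/(0.303×10.6) = 0.05137 K/W
R_outer film = 1/(h_o·A) = 1/(19.9×10.6) = 0.004741 K/W
R_total = 0.08026 K/W;  Q = ΔT/R_total = 914/0.08026 = 11390 W
T_interface = T_inner − Q·ΣR(inner→interface) = 951 − 11400×0.02415

T ≈ 676 °C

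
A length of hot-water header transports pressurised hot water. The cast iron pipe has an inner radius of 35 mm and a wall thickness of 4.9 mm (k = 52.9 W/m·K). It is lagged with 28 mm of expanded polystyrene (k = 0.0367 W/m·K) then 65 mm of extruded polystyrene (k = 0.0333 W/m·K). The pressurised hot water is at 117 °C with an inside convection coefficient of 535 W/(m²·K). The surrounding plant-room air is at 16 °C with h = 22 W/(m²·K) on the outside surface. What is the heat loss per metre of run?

Per-layer cylindrical resistances, series-summed:
R_inner film = 1/(h_i·2πr₁L) = 1/(535×2π×0.035×1) = 0.0085 K/W
R_cast iron pipe wall = ln(39.9/35)/(2π×52.9×1) = 3.942×10^-4 K/W
R_expanded polystyrene = ln(67.9/39.9)/(2π×0.0367×1) = 2.306 K/W
R_extruded polystyrene = ln(132.9/67.9)/(2π×0.0333×1) = 3.21 K/W
R_outer film = 1/(h_o·2πr_oL) = 1/(22×2π×0.1329×1) = 0.05443 K/W
R_total = 5.579 K/W
Q = ΔT/R_total = 101/5.579

q′ ≈ 18.1 W/m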